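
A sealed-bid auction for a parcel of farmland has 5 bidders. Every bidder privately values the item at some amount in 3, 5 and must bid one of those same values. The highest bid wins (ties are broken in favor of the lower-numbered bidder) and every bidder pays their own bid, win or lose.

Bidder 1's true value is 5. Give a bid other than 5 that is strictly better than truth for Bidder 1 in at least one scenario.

Suppose Bidder 2 bids 3, Bidder 3 bids 3, Bidder 4 bids 3 and Bidder 5 bids 3.
Bid 5: wins, pays 5, utility 5 - 5 = 0.
Bid 3: wins, pays 3, utility 5 - 3 = 2.
So bidding 3 beats truth here (2 > 0).

3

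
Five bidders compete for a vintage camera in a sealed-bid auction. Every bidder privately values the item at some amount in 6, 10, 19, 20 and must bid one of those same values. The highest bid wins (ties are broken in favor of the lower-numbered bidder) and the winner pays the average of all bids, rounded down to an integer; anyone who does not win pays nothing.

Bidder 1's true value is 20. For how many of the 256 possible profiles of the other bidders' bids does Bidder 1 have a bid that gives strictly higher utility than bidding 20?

34

Others bid (6, 6, 6, 6): truth gives 12; bid 6 gives 14 > 12. Violating.
Others bid (6, 6, 6, 10): truth gives 11; bid 10 gives 13 > 11. Violating.
Others bid (6, 6, 10, 6): truth gives 11; bid 10 gives 13 > 11. Violating.
Others bid (6, 6, 10, 10): truth gives 10; bid 10 gives 12 > 10. Violating.
Others bid (6, 6, 6, 19): truth gives 9; no alternative beats it.
Others bid (6, 6, 6, 20): truth gives 9; no alternative beats it.
(Checking all 256 profiles: 34 have a profitable deviation, 222 do not.)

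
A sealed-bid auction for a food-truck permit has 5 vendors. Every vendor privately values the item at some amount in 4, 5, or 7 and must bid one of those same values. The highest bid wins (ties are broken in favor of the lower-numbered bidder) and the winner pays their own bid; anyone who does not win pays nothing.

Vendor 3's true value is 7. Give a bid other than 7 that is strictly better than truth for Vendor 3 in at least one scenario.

5

Suppose Vendor 1 bids 4, Vendor 2 bids 4, Vendor 4 bids 4 and Vendor 5 bids 4.
Bid 7: wins, pays 7, utility 7 - 7 = 0.
Bid 5: wins, pays 5, utility 7 - 5 = 2.
So bidding 5 beats truth here (2 > 0).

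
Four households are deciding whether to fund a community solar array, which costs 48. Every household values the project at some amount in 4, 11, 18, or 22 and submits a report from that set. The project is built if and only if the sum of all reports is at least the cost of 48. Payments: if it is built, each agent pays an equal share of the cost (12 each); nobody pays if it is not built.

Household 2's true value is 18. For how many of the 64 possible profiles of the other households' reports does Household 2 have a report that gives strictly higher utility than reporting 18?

6

Others report (4, 4, 18): truth gives 0; report 22 gives 6 > 0. Violating.
Others report (4, 11, 11): truth gives 0; report 22 gives 6 > 0. Violating.
Others report (4, 18, 4): truth gives 0; report 22 gives 6 > 0. Violating.
Others report (11, 4, 11): truth gives 0; report 22 gives 6 > 0. Violating.
Others report (4, 4, 4): truth gives 0; no alternative beats it.
Others report (4, 4, 11): truth gives 0; no alternative beats it.
(Checking all 64 profiles: 6 have a profitable deviation, 58 do not.)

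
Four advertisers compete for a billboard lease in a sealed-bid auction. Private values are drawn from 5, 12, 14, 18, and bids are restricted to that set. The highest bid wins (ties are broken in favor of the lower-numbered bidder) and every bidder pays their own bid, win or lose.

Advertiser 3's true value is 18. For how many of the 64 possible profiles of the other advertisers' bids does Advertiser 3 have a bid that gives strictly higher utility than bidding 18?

Others bid (5, 5, 5): truth gives 0; bid 12 gives 6 > 0. Violating.
Others bid (5, 5, 12): truth gives 0; bid 12 gives 6 > 0. Violating.
Others bid (5, 5, 14): truth gives 0; bid 14 gives 4 > 0. Violating.
Others bid (5, 12, 5): truth gives 0; bid 14 gives 4 > 0. Violating.
Others bid (5, 5, 18): truth gives 0; no alternative beats it.
Others bid (5, 12, 18): truth gives 0; no alternative beats it.
(Checking all 64 profiles: 40 have a profitable deviation, 24 do not.)

40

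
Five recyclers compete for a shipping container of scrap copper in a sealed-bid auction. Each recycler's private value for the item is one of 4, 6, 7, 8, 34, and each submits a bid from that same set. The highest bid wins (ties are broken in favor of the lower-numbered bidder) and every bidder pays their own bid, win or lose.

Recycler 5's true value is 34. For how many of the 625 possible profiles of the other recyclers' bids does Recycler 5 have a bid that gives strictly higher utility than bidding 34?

Others bid (4, 4, 4, 4): truth gives 0; bid 6 gives 28 > 0. Violating.
Others bid (4, 4, 4, 6): truth gives 0; bid 7 gives 27 > 0. Violating.
Others bid (4, 4, 4, 7): truth gives 0; bid 8 gives 26 > 0. Violating.
Others bid (4, 4, 4, 34): truth gives -34; bid 4 gives -4 > -34. Violating.
Others bid (4, 4, 4, 8): truth gives 0; no alternative beats it.
Others bid (4, 4, 6, 8): truth gives 0; no alternative beats it.
(Checking all 625 profiles: 450 have a profitable deviation, 175 do not.)

450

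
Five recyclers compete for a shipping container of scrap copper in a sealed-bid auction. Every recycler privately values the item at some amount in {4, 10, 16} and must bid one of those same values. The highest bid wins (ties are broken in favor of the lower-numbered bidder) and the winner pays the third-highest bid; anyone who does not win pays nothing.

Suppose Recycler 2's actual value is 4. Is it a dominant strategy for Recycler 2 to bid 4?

Check each profile of the others' bids and compare truth against every alternative bid.
Others bid (4, 4, 10, 10): truth gives 0, best alternative gives -6.
Others bid (4, 10, 4, 10): truth gives 0, best alternative gives -6.
Others bid (4, 10, 10, 4): truth gives 0, best alternative gives -6.
Others bid (4, 10, 10, 10): truth gives 0, best alternative gives -6.
Others bid (4, 4, 4, 4): truth gives 0, best alternative gives 0.
Others bid (4, 4, 4, 10): truth gives 0, best alternative gives 0.
(Remaining 75 profiles checked similarly; truth is weakly best in each.)
In every case the truthful bid is at least as good as any alternative, so it is a dominant strategy.

Yes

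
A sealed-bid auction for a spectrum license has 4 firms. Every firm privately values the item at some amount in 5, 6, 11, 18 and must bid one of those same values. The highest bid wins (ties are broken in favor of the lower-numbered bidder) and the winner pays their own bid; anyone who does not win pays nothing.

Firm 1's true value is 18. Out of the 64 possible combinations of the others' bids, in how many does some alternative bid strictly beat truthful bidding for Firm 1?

Others bid (5, 5, 5): truth gives 0; bid 5 gives 13 > 0. Violating.
Others bid (5, 5, 6): truth gives 0; bid 6 gives 12 > 0. Violating.
Others bid (5, 5, 11): truth gives 0; bid 11 gives 7 > 0. Violating.
Others bid (5, 6, 5): truth gives 0; bid 6 gives 12 > 0. Violating.
Others bid (5, 5, 18): truth gives 0; no alternative beats it.
Others bid (5, 6, 18): truth gives 0; no alternative beats it.
(Checking all 64 profiles: 27 have a profitable deviation, 37 do not.)

27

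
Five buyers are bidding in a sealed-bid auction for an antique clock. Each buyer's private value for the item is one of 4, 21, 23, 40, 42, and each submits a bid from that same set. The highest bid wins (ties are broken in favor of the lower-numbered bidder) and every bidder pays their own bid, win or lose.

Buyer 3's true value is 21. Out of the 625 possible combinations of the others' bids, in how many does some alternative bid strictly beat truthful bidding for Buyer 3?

Others bid (4, 4, 4, 23): truth gives -21; bid 23 gives -2 > -21. Violating.
Others bid (4, 4, 4, 40): truth gives -21; bid 4 gives -4 > -21. Violating.
Others bid (4, 4, 4, 42): truth gives -21; bid 4 gives -4 > -21. Violating.
Others bid (4, 4, 21, 23): truth gives -21; bid 23 gives -2 > -21. Violating.
Others bid (4, 4, 4, 4): truth gives 0; no alternative beats it.
Others bid (4, 4, 4, 21): truth gives 0; no alternative beats it.
(Checking all 625 profiles: 621 have a profitable deviation, 4 do not.)

621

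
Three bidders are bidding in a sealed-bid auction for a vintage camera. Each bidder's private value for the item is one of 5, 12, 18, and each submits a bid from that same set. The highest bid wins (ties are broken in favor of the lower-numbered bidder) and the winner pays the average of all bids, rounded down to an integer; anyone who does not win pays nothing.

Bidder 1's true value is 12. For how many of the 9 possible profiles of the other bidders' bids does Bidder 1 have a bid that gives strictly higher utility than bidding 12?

Others bid (5, 5): truth gives 5; bid 5 gives 7 > 5. Violating.
Others bid (5, 12): truth gives 3; no alternative beats it.
Others bid (5, 18): truth gives 0; no alternative beats it.
(Checking all 9 profiles: 1 has a profitable deviation, 8 do not.)

1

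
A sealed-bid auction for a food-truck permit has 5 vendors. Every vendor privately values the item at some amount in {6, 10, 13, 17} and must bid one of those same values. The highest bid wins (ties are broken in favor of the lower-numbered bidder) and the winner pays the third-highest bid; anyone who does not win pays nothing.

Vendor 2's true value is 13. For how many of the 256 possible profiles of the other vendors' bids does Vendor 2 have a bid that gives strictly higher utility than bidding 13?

32

Others bid (6, 6, 6, 17): truth gives 0; bid 17 gives 7 > 0. Violating.
Others bid (6, 6, 10, 17): truth gives 0; bid 17 gives 3 > 0. Violating.
Others bid (6, 6, 17, 6): truth gives 0; bid 17 gives 7 > 0. Violating.
Others bid (6, 6, 17, 10): truth gives 0; bid 17 gives 3 > 0. Violating.
Others bid (6, 6, 6, 6): truth gives 7; no alternative beats it.
Others bid (6, 6, 6, 10): truth gives 7; no alternative beats it.
(Checking all 256 profiles: 32 have a profitable deviation, 224 do not.)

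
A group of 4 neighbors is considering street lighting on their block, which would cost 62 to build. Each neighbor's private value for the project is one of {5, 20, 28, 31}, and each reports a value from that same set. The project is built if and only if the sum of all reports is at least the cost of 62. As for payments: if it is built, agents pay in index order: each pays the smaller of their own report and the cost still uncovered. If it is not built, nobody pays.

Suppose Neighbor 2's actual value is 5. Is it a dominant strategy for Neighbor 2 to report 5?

Yes

Check each profile of the others' reports and compare truth against every alternative report.
Others report (5, 20, 20): truth gives 0, best alternative gives -15.
Others report (5, 20, 28): truth gives 0, best alternative gives -15.
Others report (5, 20, 31): truth gives 0, best alternative gives -15.
Others report (5, 28, 20): truth gives 0, best alternative gives -15.
Others report (5, 28, 28): truth gives 0, best alternative gives -15.
Others report (5, 28, 31): truth gives 0, best alternative gives -15.
(Remaining 58 profiles checked similarly; truth is weakly best in each.)
In every case the truthful report is at least as good as any alternative, so it is a dominant strategy.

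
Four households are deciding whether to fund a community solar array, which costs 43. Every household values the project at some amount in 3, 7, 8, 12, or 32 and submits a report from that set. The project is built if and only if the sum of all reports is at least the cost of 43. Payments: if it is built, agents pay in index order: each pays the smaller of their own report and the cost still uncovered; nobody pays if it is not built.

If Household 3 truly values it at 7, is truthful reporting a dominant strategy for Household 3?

Consider the case where Household 1 reports 3, Household 2 reports 7 and Household 4 reports 32.
Truthful report 7: project built, pays 7, utility 7 - 7 = 0.
Report 3 instead: project built, pays 3, utility 7 - 3 = 4.
Since 4 > 0, reporting 3 is strictly better here, so truthful reporting is not dominant.

No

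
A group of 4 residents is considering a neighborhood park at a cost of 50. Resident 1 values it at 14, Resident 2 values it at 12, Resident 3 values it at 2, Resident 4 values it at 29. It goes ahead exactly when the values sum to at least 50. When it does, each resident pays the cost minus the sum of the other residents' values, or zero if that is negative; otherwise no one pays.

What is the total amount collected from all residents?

Total value 57 ≥ cost 50, so it is built.
Resident 1: others sum to 43; max(0, 50 - 43) = 7.
Resident 2: others sum to 45; max(0, 50 - 45) = 5.
Resident 3: others sum to 55; max(0, 50 - 55) = 0.
Resident 4: others sum to 28; max(0, 50 - 28) = 22.
Total collected = 7 + 5 + 0 + 22 = 34.

34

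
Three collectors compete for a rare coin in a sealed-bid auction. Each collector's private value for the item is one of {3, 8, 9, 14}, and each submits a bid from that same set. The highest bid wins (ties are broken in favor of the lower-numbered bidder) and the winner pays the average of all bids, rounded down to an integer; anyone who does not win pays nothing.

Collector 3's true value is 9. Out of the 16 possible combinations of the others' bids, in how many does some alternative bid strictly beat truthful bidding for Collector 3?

3

Others bid (3, 3): truth gives 4; bid 8 gives 5 > 4. Violating.
Others bid (3, 9): truth gives 0; bid 14 gives 1 > 0. Violating.
Others bid (9, 3): truth gives 0; bid 14 gives 1 > 0. Violating.
Others bid (3, 8): truth gives 3; no alternative beats it.
Others bid (3, 14): truth gives 0; no alternative beats it.
(Checking all 16 profiles: 3 have a profitable deviation, 13 do not.)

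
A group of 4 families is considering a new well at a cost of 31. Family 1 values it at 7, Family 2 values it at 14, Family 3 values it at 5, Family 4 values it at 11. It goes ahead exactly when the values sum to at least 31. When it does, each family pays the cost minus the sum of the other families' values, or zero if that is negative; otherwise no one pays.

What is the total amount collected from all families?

Total value 37 ≥ cost 31, so it is built.
Family 1: others sum to 30; max(0, 31 - 30) = 1.
Family 2: others sum to 23; max(0, 31 - 23) = 8.
Family 3: others sum to 32; max(0, 31 - 32) = 0.
Family 4: others sum to 26; max(0, 31 - 26) = 5.
Total collected = 1 + 8 + 0 + 5 = 14.

14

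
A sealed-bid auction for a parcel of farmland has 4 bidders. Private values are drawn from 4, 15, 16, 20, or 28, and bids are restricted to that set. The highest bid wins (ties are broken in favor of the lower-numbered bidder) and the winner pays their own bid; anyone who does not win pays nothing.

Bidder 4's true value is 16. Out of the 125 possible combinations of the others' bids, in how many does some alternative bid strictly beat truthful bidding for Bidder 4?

1

Others bid (4, 4, 4): truth gives 0; bid 15 gives 1 > 0. Violating.
Others bid (4, 4, 15): truth gives 0; no alternative beats it.
Others bid (4, 4, 16): truth gives 0; no alternative beats it.
(Checking all 125 profiles: 1 has a profitable deviation, 124 do not.)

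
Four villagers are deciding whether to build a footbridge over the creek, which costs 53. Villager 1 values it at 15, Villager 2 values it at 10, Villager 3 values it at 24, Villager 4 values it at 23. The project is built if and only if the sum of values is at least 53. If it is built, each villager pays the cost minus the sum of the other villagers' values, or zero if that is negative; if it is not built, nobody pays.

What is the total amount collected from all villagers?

9

Total value 72 ≥ cost 53, so it is built.
Villager 1: others sum to 57; max(0, 53 - 57) = 0.
Villager 2: others sum to 62; max(0, 53 - 62) = 0.
Villager 3: others sum to 48; max(0, 53 - 48) = 5.
Villager 4: others sum to 49; max(0, 53 - 49) = 4.
Total collected = 0 + 0 + 5 + 4 = 9.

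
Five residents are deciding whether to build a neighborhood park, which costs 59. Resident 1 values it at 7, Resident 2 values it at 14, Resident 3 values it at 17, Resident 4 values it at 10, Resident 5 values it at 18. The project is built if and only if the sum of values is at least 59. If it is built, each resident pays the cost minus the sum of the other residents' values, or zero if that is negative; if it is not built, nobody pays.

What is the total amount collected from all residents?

Total value 66 ≥ cost 59, so it is built.
Resident 1: others sum to 59; max(0, 59 - 59) = 0.
Resident 2: others sum to 52; max(0, 59 - 52) = 7.
Resident 3: others sum to 49; max(0, 59 - 49) = 10.
Resident 4: others sum to 56; max(0, 59 - 56) = 3.
Resident 5: others sum to 48; max(0, 59 - 48) = 11.
Total collected = 0 + 7 + 10 + 3 + 11 = 31.

31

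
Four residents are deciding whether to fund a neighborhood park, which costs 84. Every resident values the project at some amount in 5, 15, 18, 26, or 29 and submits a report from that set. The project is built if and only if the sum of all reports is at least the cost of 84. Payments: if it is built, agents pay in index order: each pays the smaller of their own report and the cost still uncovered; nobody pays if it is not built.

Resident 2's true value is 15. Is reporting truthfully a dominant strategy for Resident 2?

Consider the case where Resident 1 reports 26, Resident 3 reports 26 and Resident 4 reports 29.
Truthful report 15: project built, pays 15, utility 15 - 15 = 0.
Report 5 instead: project built, pays 5, utility 15 - 5 = 10.
Since 10 > 0, reporting 5 is strictly better here, so truthful reporting is not dominant.

No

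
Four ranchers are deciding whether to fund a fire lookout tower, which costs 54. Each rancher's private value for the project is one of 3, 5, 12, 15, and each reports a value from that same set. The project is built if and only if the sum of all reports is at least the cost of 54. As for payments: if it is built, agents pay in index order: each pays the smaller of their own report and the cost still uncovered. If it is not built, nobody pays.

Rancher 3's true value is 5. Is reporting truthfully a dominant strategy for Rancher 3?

Yes

Check each profile of the others' reports and compare truth against every alternative report.
Others report (3, 3, 3): truth gives 0, best alternative gives 0.
Others report (3, 3, 5): truth gives 0, best alternative gives 0.
Others report (3, 3, 12): truth gives 0, best alternative gives 0.
Others report (3, 3, 15): truth gives 0, best alternative gives 0.
Others report (3, 5, 3): truth gives 0, best alternative gives 0.
Others report (3, 5, 5): truth gives 0, best alternative gives 0.
(Remaining 58 profiles checked similarly; truth is weakly best in each.)
In every case the truthful report is at least as good as any alternative, so it is a dominant strategy.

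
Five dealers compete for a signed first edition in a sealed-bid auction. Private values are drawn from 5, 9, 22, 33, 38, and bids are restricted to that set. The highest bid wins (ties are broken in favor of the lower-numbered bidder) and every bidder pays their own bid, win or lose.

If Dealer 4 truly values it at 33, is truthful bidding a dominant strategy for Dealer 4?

Consider the case where Dealer 1 bids 5, Dealer 2 bids 5, Dealer 3 bids 5 and Dealer 5 bids 5.
Truthful bid 33: wins, pays 33, utility 33 - 33 = 0.
Bid 9 instead: wins, pays 9, utility 33 - 9 = 24.
Since 24 > 0, bidding 9 is strictly better here, so truthful bidding is not dominant.

No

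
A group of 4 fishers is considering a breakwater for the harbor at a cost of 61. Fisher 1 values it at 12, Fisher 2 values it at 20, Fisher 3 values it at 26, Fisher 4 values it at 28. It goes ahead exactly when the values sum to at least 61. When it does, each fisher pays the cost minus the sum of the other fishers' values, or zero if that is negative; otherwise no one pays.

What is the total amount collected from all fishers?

4

Total value 86 ≥ cost 61, so it is built.
Fisher 1: others sum to 74; max(0, 61 - 74) = 0.
Fisher 2: others sum to 66; max(0, 61 - 66) = 0.
Fisher 3: others sum to 60; max(0, 61 - 60) = 1.
Fisher 4: others sum to 58; max(0, 61 - 58) = 3.
Total collected = 0 + 0 + 1 + 3 = 4.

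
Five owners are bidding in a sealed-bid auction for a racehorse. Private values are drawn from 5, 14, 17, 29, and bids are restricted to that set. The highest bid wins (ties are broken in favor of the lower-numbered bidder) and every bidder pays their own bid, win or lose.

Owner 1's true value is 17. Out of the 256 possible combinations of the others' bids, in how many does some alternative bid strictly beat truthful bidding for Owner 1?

Others bid (5, 5, 5, 5): truth gives 0; bid 5 gives 12 > 0. Violating.
Others bid (5, 5, 5, 14): truth gives 0; bid 14 gives 3 > 0. Violating.
Others bid (5, 5, 5, 29): truth gives -17; bid 5 gives -5 > -17. Violating.
Others bid (5, 5, 14, 5): truth gives 0; bid 14 gives 3 > 0. Violating.
Others bid (5, 5, 5, 17): truth gives 0; no alternative beats it.
Others bid (5, 5, 14, 17): truth gives 0; no alternative beats it.
(Checking all 256 profiles: 191 have a profitable deviation, 65 do not.)

191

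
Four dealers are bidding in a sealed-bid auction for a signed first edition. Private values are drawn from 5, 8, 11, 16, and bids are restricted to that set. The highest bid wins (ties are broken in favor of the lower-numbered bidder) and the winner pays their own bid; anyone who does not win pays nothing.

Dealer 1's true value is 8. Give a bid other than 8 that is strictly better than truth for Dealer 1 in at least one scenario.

Suppose Dealer 2 bids 5, Dealer 3 bids 5 and Dealer 4 bids 5.
Bid 8: wins, pays 8, utility 8 - 8 = 0.
Bid 5: wins, pays 5, utility 8 - 5 = 3.
So bidding 5 beats truth here (3 > 0).

5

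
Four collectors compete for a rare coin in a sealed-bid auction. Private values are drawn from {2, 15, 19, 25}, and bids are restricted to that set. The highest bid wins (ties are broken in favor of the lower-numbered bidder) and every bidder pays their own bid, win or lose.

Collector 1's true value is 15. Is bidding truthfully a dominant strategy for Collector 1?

No

Consider the case where Collector 2 bids 2, Collector 3 bids 2 and Collector 4 bids 2.
Truthful bid 15: wins, pays 15, utility 15 - 15 = 0.
Bid 2 instead: wins, pays 2, utility 15 - 2 = 13.
Since 13 > 0, bidding 2 is strictly better here, so truthful bidding is not dominant.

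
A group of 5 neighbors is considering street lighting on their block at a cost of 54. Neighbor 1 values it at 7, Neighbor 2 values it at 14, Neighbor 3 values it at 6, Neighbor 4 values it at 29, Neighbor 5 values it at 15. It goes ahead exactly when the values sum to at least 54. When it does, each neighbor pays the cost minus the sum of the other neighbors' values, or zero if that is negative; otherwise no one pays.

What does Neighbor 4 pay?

12

Total value 71 ≥ cost 54, so the project is built.
The other neighbors' values sum to 42.
Cost minus that sum is 54 - 42 = 12.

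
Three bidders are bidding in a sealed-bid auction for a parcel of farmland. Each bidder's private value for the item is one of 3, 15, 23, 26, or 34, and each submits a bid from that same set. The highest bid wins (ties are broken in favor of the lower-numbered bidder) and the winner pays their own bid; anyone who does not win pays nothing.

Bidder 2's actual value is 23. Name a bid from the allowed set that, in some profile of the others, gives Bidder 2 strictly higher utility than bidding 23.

15

Suppose Bidder 1 bids 3 and Bidder 3 bids 3.
Bid 23: wins, pays 23, utility 23 - 23 = 0.
Bid 15: wins, pays 15, utility 23 - 15 = 8.
So bidding 15 beats truth here (8 > 0).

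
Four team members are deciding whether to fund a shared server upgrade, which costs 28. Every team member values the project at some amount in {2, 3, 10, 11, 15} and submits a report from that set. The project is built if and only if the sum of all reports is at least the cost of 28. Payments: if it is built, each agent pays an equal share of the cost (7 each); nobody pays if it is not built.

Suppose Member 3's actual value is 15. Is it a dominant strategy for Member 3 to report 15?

Yes

Check each profile of the others' reports and compare truth against every alternative report.
Others report (2, 2, 10): truth gives 8, best alternative gives 0.
Others report (2, 2, 11): truth gives 8, best alternative gives 0.
Others report (2, 3, 10): truth gives 8, best alternative gives 0.
Others report (2, 3, 11): truth gives 8, best alternative gives 0.
Others report (2, 10, 2): truth gives 8, best alternative gives 0.
Others report (2, 10, 3): truth gives 8, best alternative gives 0.
(Remaining 119 profiles checked similarly; truth is weakly best in each.)
In every case the truthful report is at least as good as any alternative, so it is a dominant strategy.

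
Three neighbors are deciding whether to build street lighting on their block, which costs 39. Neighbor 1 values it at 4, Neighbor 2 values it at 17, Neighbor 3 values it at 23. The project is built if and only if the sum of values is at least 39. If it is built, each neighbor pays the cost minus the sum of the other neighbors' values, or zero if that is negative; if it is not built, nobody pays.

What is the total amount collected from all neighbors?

30

Total value 44 ≥ cost 39, so it is built.
Neighbor 1: others sum to 40; max(0, 39 - 40) = 0.
Neighbor 2: others sum to 27; max(0, 39 - 27) = 12.
Neighbor 3: others sum to 21; max(0, 39 - 21) = 18.
Total collected = 0 + 12 + 18 = 30.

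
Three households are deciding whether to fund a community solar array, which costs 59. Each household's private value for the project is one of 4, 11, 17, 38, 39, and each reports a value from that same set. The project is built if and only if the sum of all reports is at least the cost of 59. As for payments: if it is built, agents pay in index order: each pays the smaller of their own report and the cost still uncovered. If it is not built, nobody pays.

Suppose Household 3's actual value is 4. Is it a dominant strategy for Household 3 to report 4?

Yes

Check each profile of the others' reports and compare truth against every alternative report.
Others report (11, 38): truth gives 0, best alternative gives -6.
Others report (38, 11): truth gives 0, best alternative gives -6.
Others report (11, 39): truth gives 0, best alternative gives -5.
Others report (39, 11): truth gives 0, best alternative gives -5.
Others report (38, 38): truth gives 4, best alternative gives 4.
Others report (38, 39): truth gives 4, best alternative gives 4.
(Remaining 19 profiles checked similarly; truth is weakly best in each.)
In every case the truthful report is at least as good as any alternative, so it is a dominant strategy.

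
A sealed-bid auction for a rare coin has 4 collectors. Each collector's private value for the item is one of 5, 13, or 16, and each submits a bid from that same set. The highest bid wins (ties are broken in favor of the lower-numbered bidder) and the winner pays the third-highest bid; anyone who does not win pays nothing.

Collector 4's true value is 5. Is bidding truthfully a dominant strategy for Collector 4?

Check each profile of the others' bids and compare truth against every alternative bid.
Others bid (5, 5, 5): truth gives 0, best alternative gives 0.
Others bid (5, 5, 13): truth gives 0, best alternative gives 0.
Others bid (5, 5, 16): truth gives 0, best alternative gives 0.
Others bid (5, 13, 5): truth gives 0, best alternative gives 0.
Others bid (5, 13, 13): truth gives 0, best alternative gives 0.
Others bid (5, 13, 16): truth gives 0, best alternative gives 0.
(Remaining 21 profiles checked similarly; truth is weakly best in each.)
In every case the truthful bid is at least as good as any alternative, so it is a dominant strategy.

Yes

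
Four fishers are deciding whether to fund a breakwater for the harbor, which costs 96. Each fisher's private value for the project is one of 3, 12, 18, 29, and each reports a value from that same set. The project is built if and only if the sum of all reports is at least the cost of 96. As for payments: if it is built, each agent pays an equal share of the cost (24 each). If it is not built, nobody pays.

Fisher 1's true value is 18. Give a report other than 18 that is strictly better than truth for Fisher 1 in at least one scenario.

Suppose Fisher 2 reports 29, Fisher 3 reports 29 and Fisher 4 reports 29.
Report 18: project built, pays 24, utility 18 - 24 = -6.
Report 3: project not built, utility 0.
So reporting 3 beats truth here (0 > -6).

3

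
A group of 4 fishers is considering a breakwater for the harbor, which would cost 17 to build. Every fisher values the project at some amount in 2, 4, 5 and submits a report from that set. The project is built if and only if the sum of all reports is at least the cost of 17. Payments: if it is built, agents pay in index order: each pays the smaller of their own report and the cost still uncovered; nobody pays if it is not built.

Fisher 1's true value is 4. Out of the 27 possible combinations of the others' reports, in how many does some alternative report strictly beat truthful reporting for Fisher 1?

Others report (5, 5, 5): truth gives 0; report 2 gives 2 > 0. Violating.
Others report (2, 2, 2): truth gives 0; no alternative beats it.
Others report (2, 2, 4): truth gives 0; no alternative beats it.
(Checking all 27 profiles: 1 has a profitable deviation, 26 do not.)

1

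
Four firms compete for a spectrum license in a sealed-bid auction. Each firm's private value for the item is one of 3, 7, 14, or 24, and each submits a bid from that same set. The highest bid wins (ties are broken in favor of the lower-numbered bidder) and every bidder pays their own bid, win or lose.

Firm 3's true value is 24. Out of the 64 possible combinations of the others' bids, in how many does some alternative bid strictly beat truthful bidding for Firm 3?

Others bid (3, 3, 3): truth gives 0; bid 7 gives 17 > 0. Violating.
Others bid (3, 3, 7): truth gives 0; bid 7 gives 17 > 0. Violating.
Others bid (3, 3, 14): truth gives 0; bid 14 gives 10 > 0. Violating.
Others bid (3, 7, 3): truth gives 0; bid 14 gives 10 > 0. Violating.
Others bid (3, 3, 24): truth gives 0; no alternative beats it.
Others bid (3, 7, 24): truth gives 0; no alternative beats it.
(Checking all 64 profiles: 40 have a profitable deviation, 24 do not.)

40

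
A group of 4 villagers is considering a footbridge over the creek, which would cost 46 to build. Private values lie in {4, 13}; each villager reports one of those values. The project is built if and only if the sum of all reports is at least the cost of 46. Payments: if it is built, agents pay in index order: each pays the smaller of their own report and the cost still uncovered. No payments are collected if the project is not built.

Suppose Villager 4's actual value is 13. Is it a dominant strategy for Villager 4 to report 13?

Check each profile of the others' reports and compare truth against every alternative report.
Others report (13, 13, 13): truth gives 6, best alternative gives 0.
Others report (4, 4, 4): truth gives 0, best alternative gives 0.
Others report (4, 4, 13): truth gives 0, best alternative gives 0.
Others report (4, 13, 4): truth gives 0, best alternative gives 0.
Others report (4, 13, 13): truth gives 0, best alternative gives 0.
Others report (13, 4, 4): truth gives 0, best alternative gives 0.
(Remaining 2 profiles checked similarly; truth is weakly best in each.)
In every case the truthful report is at least as good as any alternative, so it is a dominant strategy.

Yes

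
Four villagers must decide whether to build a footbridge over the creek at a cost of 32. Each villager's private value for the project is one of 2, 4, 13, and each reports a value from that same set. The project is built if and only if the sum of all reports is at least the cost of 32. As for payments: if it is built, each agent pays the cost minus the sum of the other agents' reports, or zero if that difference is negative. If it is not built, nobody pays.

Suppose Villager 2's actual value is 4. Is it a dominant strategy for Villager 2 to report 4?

Yes

Check each profile of the others' reports and compare truth against every alternative report.
Others report (13, 13, 13): truth gives 4, best alternative gives 4.
Others report (4, 13, 13): truth gives 2, best alternative gives 2.
Others report (13, 4, 13): truth gives 2, best alternative gives 2.
Others report (13, 13, 4): truth gives 2, best alternative gives 2.
Others report (2, 2, 2): truth gives 0, best alternative gives 0.
Others report (2, 2, 4): truth gives 0, best alternative gives 0.
(Remaining 21 profiles checked similarly; truth is weakly best in each.)
In every case the truthful report is at least as good as any alternative, so it is a dominant strategy.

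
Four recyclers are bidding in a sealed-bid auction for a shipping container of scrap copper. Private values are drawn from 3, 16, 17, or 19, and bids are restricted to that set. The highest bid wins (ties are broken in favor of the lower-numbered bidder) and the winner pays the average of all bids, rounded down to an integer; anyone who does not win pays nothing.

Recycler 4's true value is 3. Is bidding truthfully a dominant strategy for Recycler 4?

Yes

Check each profile of the others' bids and compare truth against every alternative bid.
Others bid (3, 3, 3): truth gives 0, best alternative gives -3.
Others bid (3, 3, 16): truth gives 0, best alternative gives 0.
Others bid (3, 3, 17): truth gives 0, best alternative gives 0.
Others bid (3, 3, 19): truth gives 0, best alternative gives 0.
Others bid (3, 16, 3): truth gives 0, best alternative gives 0.
Others bid (3, 16, 16): truth gives 0, best alternative gives 0.
(Remaining 58 profiles checked similarly; truth is weakly best in each.)
In every case the truthful bid is at least as good as any alternative, so it is a dominant strategy.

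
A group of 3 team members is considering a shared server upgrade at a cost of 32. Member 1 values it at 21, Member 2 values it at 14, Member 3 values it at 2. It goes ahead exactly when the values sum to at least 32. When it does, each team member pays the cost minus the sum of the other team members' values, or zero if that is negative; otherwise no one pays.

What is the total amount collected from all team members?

25

Total value 37 ≥ cost 32, so it is built.
Member 1: others sum to 16; max(0, 32 - 16) = 16.
Member 2: others sum to 23; max(0, 32 - 23) = 9.
Member 3: others sum to 35; max(0, 32 - 35) = 0.
Total collected = 16 + 9 + 0 = 25.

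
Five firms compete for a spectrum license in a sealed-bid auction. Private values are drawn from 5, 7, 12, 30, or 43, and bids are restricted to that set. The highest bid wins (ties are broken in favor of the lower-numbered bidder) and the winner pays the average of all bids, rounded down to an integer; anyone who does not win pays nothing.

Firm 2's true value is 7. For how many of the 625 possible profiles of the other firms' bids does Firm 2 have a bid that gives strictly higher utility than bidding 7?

Others bid (7, 5, 5, 5): truth gives 0; bid 12 gives 1 > 0. Violating.
Others bid (5, 5, 5, 5): truth gives 2; no alternative beats it.
Others bid (5, 5, 5, 7): truth gives 2; no alternative beats it.
(Checking all 625 profiles: 1 has a profitable deviation, 624 do not.)

1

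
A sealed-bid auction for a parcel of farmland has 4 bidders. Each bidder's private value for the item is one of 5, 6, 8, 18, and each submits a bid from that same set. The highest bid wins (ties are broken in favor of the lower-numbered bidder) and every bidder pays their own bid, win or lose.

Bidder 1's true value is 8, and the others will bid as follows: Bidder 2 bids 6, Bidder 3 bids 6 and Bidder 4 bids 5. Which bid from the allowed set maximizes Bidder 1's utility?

Bid 5: loses but pays 5, utility -5.
Bid 6: wins, pays 6, utility 8 - 6 = 2.
Bid 8: wins, pays 8, utility 8 - 8 = 0.
Bid 18: wins, pays 18, utility 8 - 18 = -10.
The best choice is 6 with utility 2.

6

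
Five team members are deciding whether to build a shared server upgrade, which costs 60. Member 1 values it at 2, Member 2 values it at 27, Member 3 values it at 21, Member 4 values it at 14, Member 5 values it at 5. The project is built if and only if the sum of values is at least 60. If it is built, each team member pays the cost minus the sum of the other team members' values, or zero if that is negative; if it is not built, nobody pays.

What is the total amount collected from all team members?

Total value 69 ≥ cost 60, so it is built.
Member 1: others sum to 67; max(0, 60 - 67) = 0.
Member 2: others sum to 42; max(0, 60 - 42) = 18.
Member 3: others sum to 48; max(0, 60 - 48) = 12.
Member 4: others sum to 55; max(0, 60 - 55) = 5.
Member 5: others sum to 64; max(0, 60 - 64) = 0.
Total collected = 0 + 18 + 12 + 5 + 0 = 35.

35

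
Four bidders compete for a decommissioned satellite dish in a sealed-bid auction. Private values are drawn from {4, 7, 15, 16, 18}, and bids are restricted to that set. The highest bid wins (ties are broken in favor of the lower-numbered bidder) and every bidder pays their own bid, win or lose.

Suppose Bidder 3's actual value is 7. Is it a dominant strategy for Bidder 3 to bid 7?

No

Consider the case where Bidder 1 bids 4, Bidder 2 bids 4 and Bidder 4 bids 15.
Truthful bid 7: loses but pays 7, utility -7.
Bid 4 instead: loses but pays 4, utility -4.
Since -4 > -7, bidding 4 is strictly better here, so truthful bidding is not dominant.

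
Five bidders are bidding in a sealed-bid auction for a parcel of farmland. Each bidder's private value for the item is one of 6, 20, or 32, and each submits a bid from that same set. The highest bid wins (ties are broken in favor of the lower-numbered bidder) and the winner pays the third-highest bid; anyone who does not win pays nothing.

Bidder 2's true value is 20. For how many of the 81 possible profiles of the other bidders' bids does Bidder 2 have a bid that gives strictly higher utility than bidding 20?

Others bid (6, 6, 6, 32): truth gives 0; bid 32 gives 14 > 0. Violating.
Others bid (6, 6, 32, 6): truth gives 0; bid 32 gives 14 > 0. Violating.
Others bid (6, 32, 6, 6): truth gives 0; bid 32 gives 14 > 0. Violating.
Others bid (20, 6, 6, 6): truth gives 0; bid 32 gives 14 > 0. Violating.
Others bid (6, 6, 6, 6): truth gives 14; no alternative beats it.
Others bid (6, 6, 6, 20): truth gives 14; no alternative beats it.
(Checking all 81 profiles: 4 have a profitable deviation, 77 do not.)

4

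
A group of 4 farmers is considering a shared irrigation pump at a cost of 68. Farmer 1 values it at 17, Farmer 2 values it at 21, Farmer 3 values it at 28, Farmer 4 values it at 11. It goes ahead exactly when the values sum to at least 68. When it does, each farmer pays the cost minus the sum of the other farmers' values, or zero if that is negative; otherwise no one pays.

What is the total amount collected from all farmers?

Total value 77 ≥ cost 68, so it is built.
Farmer 1: others sum to 60; max(0, 68 - 60) = 8.
Farmer 2: others sum to 56; max(0, 68 - 56) = 12.
Farmer 3: others sum to 49; max(0, 68 - 49) = 19.
Farmer 4: others sum to 66; max(0, 68 - 66) = 2.
Total collected = 8 + 12 + 19 + 2 = 41.

41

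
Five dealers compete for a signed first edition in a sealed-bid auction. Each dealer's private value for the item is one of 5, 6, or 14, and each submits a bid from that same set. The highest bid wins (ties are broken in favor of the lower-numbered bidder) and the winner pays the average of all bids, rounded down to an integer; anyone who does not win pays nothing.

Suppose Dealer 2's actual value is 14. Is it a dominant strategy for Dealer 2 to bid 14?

No

Consider the case where Dealer 1 bids 5, Dealer 3 bids 5, Dealer 4 bids 5 and Dealer 5 bids 5.
Truthful bid 14: wins, pays 6, utility 14 - 6 = 8.
Bid 6 instead: wins, pays 5, utility 14 - 5 = 9.
Since 9 > 8, bidding 6 is strictly better here, so truthful bidding is not dominant.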